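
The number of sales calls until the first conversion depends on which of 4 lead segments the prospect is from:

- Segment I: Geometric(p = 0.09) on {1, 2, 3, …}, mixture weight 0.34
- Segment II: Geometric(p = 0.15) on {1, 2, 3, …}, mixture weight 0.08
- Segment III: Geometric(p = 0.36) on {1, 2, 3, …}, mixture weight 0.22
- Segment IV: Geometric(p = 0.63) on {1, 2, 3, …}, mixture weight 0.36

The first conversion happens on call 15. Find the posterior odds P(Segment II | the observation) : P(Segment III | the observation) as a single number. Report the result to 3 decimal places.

8.050

Since P(k|x) ∝ w_k f_k(x), the posterior odds are w_i f_i(x) / (w_j f_j(x)).
Geometric probabilities:
  L_I = 0.0240338
  L_II = 0.0154155
  L_III = 0.000696341
  L_IV = 5.6776e-07
0.00123324 / 0.000153195 ≈ 8.050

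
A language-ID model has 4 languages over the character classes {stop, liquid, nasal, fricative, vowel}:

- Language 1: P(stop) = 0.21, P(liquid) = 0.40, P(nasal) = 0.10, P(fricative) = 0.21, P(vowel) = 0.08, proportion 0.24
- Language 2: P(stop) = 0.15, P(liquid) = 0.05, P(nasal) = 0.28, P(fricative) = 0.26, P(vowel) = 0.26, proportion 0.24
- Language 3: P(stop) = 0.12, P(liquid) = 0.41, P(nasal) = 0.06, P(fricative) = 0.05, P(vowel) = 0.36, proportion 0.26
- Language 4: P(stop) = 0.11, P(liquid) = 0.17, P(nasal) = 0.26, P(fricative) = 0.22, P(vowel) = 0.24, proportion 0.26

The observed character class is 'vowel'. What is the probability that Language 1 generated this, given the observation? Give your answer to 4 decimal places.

0.0808

P(component k | x) = w_k·f_k(x) / marginal(x), where marginal(x) = Σ_j w_j·f_j(x).
Categorical probabilities:
  p_1 = P(vowel | comp) = 0.08
  p_2 = P(vowel | comp) = 0.26
  p_3 = P(vowel | comp) = 0.36
  p_4 = P(vowel | comp) = 0.24
Weight by the priors:
  w_1·p_1 = 0.24 × 0.08 = 0.0192
  w_2·p_2 = 0.24 × 0.26 = 0.0624
  w_3·p_3 = 0.26 × 0.36 = 0.0936
  w_4·p_4 = 0.26 × 0.24 = 0.0624
Normaliser: 0.0192 + 0.0624 + 0.0936 + 0.0624 = 0.2376
P(Language 1 | 'vowel') ≈ 0.0808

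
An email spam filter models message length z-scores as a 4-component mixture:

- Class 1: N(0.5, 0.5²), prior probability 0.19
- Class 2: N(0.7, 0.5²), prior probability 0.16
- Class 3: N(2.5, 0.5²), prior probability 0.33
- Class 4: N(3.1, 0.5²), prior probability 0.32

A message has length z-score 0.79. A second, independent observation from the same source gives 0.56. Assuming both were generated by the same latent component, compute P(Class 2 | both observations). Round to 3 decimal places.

0.487

Apply Bayes' rule: the posterior for each component is proportional to its prior times its likelihood at x.
Since both observations come from the same component, the likelihood for component k is f_k(x₁)·f_k(x₂).
  L_1 = [(1/(0.5·√(2π)))·exp(−(0.79−0.5)²/(2·0.5²)) = 0.797885·exp(-0.16820) = 0.67436] × [0.79216] = 0.534201
  L_2 = [(1/(0.5·√(2π)))·exp(−(0.79−0.7)²/(2·0.5²)) = 0.797885·exp(-0.01620) = 0.785063] × [0.767213] = 0.60231
  L_3 = [(1/(0.5·√(2π)))·exp(−(0.79−2.5)²/(2·0.5²)) = 0.797885·exp(-5.84820) = 0.00230197] × [0.000429456] = 9.88593e-07
  L_4 = [(1/(0.5·√(2π)))·exp(−(0.79−3.1)²/(2·0.5²)) = 0.797885·exp(-10.67220) = 1.84953e-05] × [1.98679e-06] = 3.67463e-11
Unnormalised posteriors:
  P(Z=1)·L_1 = 0.19 × 0.534201 = 0.101498
  P(Z=2)·L_2 = 0.16 × 0.60231 = 0.0963696
  P(Z=3)·L_3 = 0.33 × 9.88593e-07 = 3.26236e-07
  P(Z=4)·L_4 = 0.32 × 3.67463e-11 = 1.17588e-11
Sum: 0.101498 + 0.0963696 + 3.26236e-07 + 1.17588e-11 = 0.197868
Responsibility of Class 2: 0.0963696 / 0.197868 ≈ 0.487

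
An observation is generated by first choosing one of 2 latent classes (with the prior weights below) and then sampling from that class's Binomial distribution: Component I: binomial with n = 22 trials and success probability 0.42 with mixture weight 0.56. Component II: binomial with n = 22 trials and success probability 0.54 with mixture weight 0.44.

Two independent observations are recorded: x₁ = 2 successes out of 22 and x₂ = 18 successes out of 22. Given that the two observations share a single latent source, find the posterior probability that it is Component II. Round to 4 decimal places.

0.3147

P(component k | x) = π_k·f_k(x) / marginal(x), where marginal(x) = Σ_j π_j·f_j(x).
Since both observations come from the same component, the likelihood for component k is f_k(x₁)·f_k(x₂).
  f_I = [0.000756259] × [0.000136903] = 1.03534e-07
  f_II = [1.21215e-05] × [0.00499268] = 6.05187e-08
Unnormalised posteriors:
  π_I·f_I = 0.56 × 1.03534e-07 = 5.79792e-08
  π_II·f_II = 0.44 × 6.05187e-08 = 2.66282e-08
Marginal: 5.79792e-08 + 2.66282e-08 = 8.46074e-08
So the posterior for Component II is 2.66282e-08 / 8.46074e-08 ≈ 0.3147.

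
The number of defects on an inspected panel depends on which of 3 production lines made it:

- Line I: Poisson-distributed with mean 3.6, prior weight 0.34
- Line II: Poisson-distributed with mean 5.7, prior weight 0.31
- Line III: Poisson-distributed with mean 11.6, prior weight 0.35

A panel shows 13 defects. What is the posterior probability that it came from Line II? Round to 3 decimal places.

P(component k | x) = P(Z=k)·f_k(x) / marginal(x), where marginal(x) = Σ_j P(Z=j)·f_j(x).
Evaluate each component's likelihood at the observed value:
  p_I = e^(−3.6)·3.6^13/13! = 7.485e-05
  p_II = e^(−5.7)·5.7^13/13! = 0.00360259
  p_III = e^(−11.6)·11.6^13/13! = 0.101358
Multiply by the mixture weights:
  P(Z=I)·p_I = 0.34 × 7.485e-05 = 2.5449e-05
  P(Z=II)·p_II = 0.31 × 0.00360259 = 0.0011168
  P(Z=III)·p_III = 0.35 × 0.101358 = 0.0354753
Evidence: 2.5449e-05 + 0.0011168 + 0.0354753 = 0.0366175
So the posterior for Line II is 0.0011168 / 0.0366175 ≈ 0.030.

0.030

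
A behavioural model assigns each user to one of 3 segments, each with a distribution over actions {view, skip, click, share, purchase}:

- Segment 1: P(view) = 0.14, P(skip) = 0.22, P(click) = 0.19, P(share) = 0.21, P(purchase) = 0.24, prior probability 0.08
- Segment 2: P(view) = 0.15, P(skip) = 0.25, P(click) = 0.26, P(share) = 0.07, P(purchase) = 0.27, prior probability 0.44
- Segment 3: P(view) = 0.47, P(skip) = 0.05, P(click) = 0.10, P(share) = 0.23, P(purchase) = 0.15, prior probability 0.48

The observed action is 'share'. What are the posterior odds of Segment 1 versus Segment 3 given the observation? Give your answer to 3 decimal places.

Since P(k|x) ∝ π_k f_k(x), the posterior odds are π_i f_i(x) / (π_j f_j(x)).
Categorical probabilities:
  f_1 = P(share | comp) = 0.21
  f_2 = P(share | comp) = 0.07
  f_3 = P(share | comp) = 0.23
Posterior odds = (π_1·f_1) / (π_3·f_3) = (0.08·0.21) / (0.48·0.23) = 0.0168 / 0.1104 ≈ 0.152

0.152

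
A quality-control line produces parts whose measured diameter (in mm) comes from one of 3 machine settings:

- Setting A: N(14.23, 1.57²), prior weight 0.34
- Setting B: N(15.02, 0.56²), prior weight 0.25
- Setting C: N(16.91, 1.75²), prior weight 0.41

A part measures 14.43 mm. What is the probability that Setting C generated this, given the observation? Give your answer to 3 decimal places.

P(component k | x) = w_k·f_k(x) / marginal(x), where marginal(x) = Σ_j w_j·f_j(x).
Evaluate each component's likelihood at the observed value:
  L_A = (1/(1.57·√(2π)))·exp(−(14.43−14.23)²/(2·1.57²)) = 0.254103·exp(-0.00811) = 0.25205
  L_B = (1/(0.56·√(2π)))·exp(−(14.43−15.02)²/(2·0.56²)) = 0.712397·exp(-0.55501) = 0.408965
  L_C = (1/(1.75·√(2π)))·exp(−(14.43−16.91)²/(2·1.75²)) = 0.227967·exp(-1.00415) = 0.0835173
Prior × likelihood for each component:
  w_A·L_A = 0.34 × 0.25205 = 0.085697
  w_B·L_B = 0.25 × 0.408965 = 0.102241
  w_C·L_C = 0.41 × 0.0835173 = 0.0342421
Marginal: 0.085697 + 0.102241 + 0.0342421 = 0.22218
Responsibility of Setting C: 0.0342421 / 0.22218 ≈ 0.154

0.154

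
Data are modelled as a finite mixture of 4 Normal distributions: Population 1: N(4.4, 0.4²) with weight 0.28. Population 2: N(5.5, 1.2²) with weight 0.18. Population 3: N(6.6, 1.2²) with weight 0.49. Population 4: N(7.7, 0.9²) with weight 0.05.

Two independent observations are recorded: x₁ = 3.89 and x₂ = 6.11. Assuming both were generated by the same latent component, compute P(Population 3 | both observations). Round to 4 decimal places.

0.3533

Posterior ∝ prior × likelihood, so P(k | x) ∝ P(Z=k) f_k(x); normalise over all components.
Since both observations come from the same component, the likelihood for component k is f_k(x₁)·f_k(x₂).
  f_1 = [0.442436] × [0.000107238] = 4.74459e-05
  f_2 = [0.13516] × [0.292158] = 0.0394881
  f_3 = [0.0259575] × [0.30586] = 0.00793936
  f_4 = [5.69046e-05] × [0.0930951] = 5.29754e-06
Prior × likelihood for each component:
  P(Z=1)·f_1 = 0.28 × 4.74459e-05 = 1.32848e-05
  P(Z=2)·f_2 = 0.18 × 0.0394881 = 0.00710786
  P(Z=3)·f_3 = 0.49 × 0.00793936 = 0.00389029
  P(Z=4)·f_4 = 0.05 × 5.29754e-06 = 2.64877e-07
Marginal: 1.32848e-05 + 0.00710786 + 0.00389029 + 2.64877e-07 = 0.0110117
So the posterior for Population 3 is 0.00389029 / 0.0110117 ≈ 0.3533.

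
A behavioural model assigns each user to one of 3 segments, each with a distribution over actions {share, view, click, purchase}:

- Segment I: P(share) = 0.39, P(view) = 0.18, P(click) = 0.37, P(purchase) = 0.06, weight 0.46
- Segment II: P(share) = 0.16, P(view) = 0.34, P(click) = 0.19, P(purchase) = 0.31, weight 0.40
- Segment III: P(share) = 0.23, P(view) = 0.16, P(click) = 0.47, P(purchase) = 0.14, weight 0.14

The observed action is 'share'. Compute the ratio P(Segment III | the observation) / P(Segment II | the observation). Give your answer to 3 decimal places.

0.503

Posterior odds = (π_i f_i(x)) / (π_j f_j(x)); the normalising sum cancels.
Component likelihoods at x = 'share':
  L_I = P(share | comp) = 0.39
  L_II = P(share | comp) = 0.16
  L_III = P(share | comp) = 0.23
Posterior odds = (π_III·L_III) / (π_II·L_II) = (0.14·0.23) / (0.40·0.16) = 0.0322 / 0.064 ≈ 0.503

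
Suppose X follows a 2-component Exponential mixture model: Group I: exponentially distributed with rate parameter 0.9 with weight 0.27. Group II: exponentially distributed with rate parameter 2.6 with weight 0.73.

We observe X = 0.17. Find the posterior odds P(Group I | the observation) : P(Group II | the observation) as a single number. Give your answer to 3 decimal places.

The posterior odds equal the prior odds times the likelihood ratio: (π_i/π_j)·(f_i(x)/f_j(x)).
Exponential densities:
  f_I = 0.9·e^(−0.9·0.17) = 0.9·e^(−0.1530) = 0.772317
  f_II = 2.6·e^(−2.6·0.17) = 2.6·e^(−0.4420) = 1.67115
Odds = (0.27/0.73) × (0.772317/1.67115) = 0.369863 × 0.462147 ≈ 0.171

0.171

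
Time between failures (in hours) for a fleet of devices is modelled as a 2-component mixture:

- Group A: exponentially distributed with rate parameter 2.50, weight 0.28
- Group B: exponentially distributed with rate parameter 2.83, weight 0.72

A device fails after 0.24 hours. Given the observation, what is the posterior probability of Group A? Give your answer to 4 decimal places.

0.2711

The responsibility of component k is π_k f_k(x) divided by Σ_j π_j f_j(x).
Evaluate each component's likelihood at the observed value:
  L_A = 2.50·e^(−2.50·0.24) = 2.50·e^(−0.6000) = 1.37203
  L_B = 2.83·e^(−2.83·0.24) = 2.83·e^(−0.6792) = 1.43487
Unnormalised posteriors:
  π_A·L_A = 0.28 × 1.37203 = 0.384168
  π_B·L_B = 0.72 × 1.43487 = 1.03311
Sum: 0.384168 + 1.03311 = 1.41728
So the posterior for Group A is 0.384168 / 1.41728 ≈ 0.2711.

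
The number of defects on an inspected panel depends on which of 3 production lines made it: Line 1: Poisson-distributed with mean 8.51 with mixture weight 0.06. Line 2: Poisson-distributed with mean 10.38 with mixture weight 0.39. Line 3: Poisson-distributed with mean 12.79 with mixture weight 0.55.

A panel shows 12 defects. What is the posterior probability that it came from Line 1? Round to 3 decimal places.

0.035

The responsibility of component k is P(Z=k) f_k(x) divided by Σ_j P(Z=j) f_j(x).
Evaluate each component's likelihood at the observed value:
  f_1 = e^(−8.51)·8.51^12/12! = 0.0606697
  f_2 = e^(−10.38)·10.38^12/12! = 0.101404
  f_3 = e^(−12.79)·12.79^12/12! = 0.111553
Weight by the priors:
  P(Z=1)·f_1 = 0.06 × 0.0606697 = 0.00364018
  P(Z=2)·f_2 = 0.39 × 0.101404 = 0.0395475
  P(Z=3)·f_3 = 0.55 × 0.111553 = 0.0613544
Marginal: 0.00364018 + 0.0395475 + 0.0613544 = 0.104542
Responsibility of Line 1: 0.00364018 / 0.104542 ≈ 0.035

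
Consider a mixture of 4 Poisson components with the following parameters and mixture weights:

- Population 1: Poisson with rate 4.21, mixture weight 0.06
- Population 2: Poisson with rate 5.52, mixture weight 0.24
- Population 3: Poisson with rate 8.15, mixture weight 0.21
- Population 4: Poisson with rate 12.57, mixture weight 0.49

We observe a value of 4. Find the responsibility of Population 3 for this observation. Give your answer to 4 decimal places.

0.1805

Posterior ∝ prior × likelihood, so P(k | x) ∝ π_k f_k(x); normalise over all components.
Evaluate each component's likelihood at the observed value:
  p_1 = e^(−4.21)·4.21^4/4! = 0.194329
  p_2 = e^(−5.52)·5.52^4/4! = 0.154967
  p_3 = e^(−8.15)·8.15^4/4! = 0.0530786
  p_4 = e^(−12.57)·12.57^4/4! = 0.0036145
Weight by the priors:
  π_1·p_1 = 0.06 × 0.194329 = 0.0116597
  π_2·p_2 = 0.24 × 0.154967 = 0.0371921
  π_3·p_3 = 0.21 × 0.0530786 = 0.0111465
  π_4·p_4 = 0.49 × 0.0036145 = 0.00177111
Denominator: 0.0116597 + 0.0371921 + 0.0111465 + 0.00177111 = 0.0617694
So the posterior for Population 3 is 0.0111465 / 0.0617694 ≈ 0.1805.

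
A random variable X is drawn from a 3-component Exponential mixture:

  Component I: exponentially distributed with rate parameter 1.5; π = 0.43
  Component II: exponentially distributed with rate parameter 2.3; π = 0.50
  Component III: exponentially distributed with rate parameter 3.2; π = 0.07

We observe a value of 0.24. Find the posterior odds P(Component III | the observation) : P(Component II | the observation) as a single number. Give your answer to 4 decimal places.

0.1569

Only the two components matter; the odds are (π_i f_i(x)) / (π_j f_j(x)).
Exponential densities:
  f_I = 1.5·e^(−1.5·0.24) = 1.5·e^(−0.3600) = 1.04651
  f_II = 2.3·e^(−2.3·0.24) = 2.3·e^(−0.5520) = 1.32433
  f_III = 3.2·e^(−3.2·0.24) = 3.2·e^(−0.7680) = 1.48461
Odds = (0.07/0.50) × (1.48461/1.32433) = 0.14 × 1.12102 ≈ 0.1569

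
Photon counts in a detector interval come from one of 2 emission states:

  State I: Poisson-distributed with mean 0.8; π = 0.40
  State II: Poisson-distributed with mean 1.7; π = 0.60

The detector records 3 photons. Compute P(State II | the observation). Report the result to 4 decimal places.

The responsibility of component k is π_k f_k(x) divided by Σ_j π_j f_j(x).
Evaluate each component's likelihood at the observed value:
  p_I = 0.0383427
  p_II = 0.149587
Multiply by the mixture weights:
  π_I·p_I = 0.40 × 0.0383427 = 0.0153371
  π_II·p_II = 0.60 × 0.149587 = 0.0897524
Denominator: 0.0153371 + 0.0897524 = 0.10509
So the posterior for State II is 0.0897524 / 0.10509 ≈ 0.8541.

0.8541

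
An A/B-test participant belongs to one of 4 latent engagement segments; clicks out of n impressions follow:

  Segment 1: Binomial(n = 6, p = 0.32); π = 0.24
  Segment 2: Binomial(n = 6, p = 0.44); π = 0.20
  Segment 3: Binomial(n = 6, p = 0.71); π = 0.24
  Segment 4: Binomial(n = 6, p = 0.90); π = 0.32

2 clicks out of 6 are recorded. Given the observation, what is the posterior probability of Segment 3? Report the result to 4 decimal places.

The responsibility of component k is π_k f_k(x) divided by Σ_j π_j f_j(x).
Evaluate each component's likelihood at the observed value:
  p_1 = C(6,2)·0.32^2·0.68^4 = 15·0.1024·0.213814 = 0.328418
  p_2 = C(6,2)·0.44^2·0.56^4 = 15·0.1936·0.098345 = 0.285594
  p_3 = C(6,2)·0.71^2·0.29^4 = 15·0.5041·0.00707281 = 0.0534811
  p_4 = C(6,2)·0.90^2·0.10^4 = 15·0.81·0.0001 = 0.001215
Unnormalised posteriors:
  π_1·p_1 = 0.24 × 0.328418 = 0.0788203
  π_2·p_2 = 0.20 × 0.285594 = 0.0571188
  π_3·p_3 = 0.24 × 0.0534811 = 0.0128355
  π_4·p_4 = 0.32 × 0.001215 = 0.0003888
Sum: 0.0788203 + 0.0571188 + 0.0128355 + 0.0003888 = 0.149163
P(Segment 3 | data) ≈ 0.0860

0.0860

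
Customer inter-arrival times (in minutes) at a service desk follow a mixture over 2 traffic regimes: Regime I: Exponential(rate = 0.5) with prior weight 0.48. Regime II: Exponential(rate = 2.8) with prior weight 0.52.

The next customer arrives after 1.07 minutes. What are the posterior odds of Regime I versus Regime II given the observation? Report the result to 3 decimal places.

Posterior odds = (π_i f_i(x)) / (π_j f_j(x)); the normalising sum cancels.
Exponential densities:
  f_I = 0.292835
  f_II = 0.139963
Odds = (0.48/0.52) × (0.292835/0.139963) = 0.923077 × 2.09224 ≈ 1.931

1.931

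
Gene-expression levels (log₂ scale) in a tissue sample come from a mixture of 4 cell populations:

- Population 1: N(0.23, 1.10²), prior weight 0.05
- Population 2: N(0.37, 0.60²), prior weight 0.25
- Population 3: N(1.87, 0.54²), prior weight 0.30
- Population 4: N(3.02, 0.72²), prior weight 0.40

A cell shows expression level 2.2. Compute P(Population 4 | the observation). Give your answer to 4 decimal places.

By Bayes' theorem, P(k | x) = P(Z=k) f_k(x) / Σ_j P(Z=j) f_j(x).
Evaluate each component's likelihood at the observed value:
  p_1 = (1/(1.10·√(2π)))·exp(−(2.2−0.23)²/(2·1.10²)) = 0.362675·exp(-1.60368) = 0.072954
  p_2 = (1/(0.60·√(2π)))·exp(−(2.2−0.37)²/(2·0.60²)) = 0.664904·exp(-4.65125) = 0.0063496
  p_3 = (1/(0.54·√(2π)))·exp(−(2.2−1.87)²/(2·0.54²)) = 0.738782·exp(-0.18673) = 0.612945
  p_4 = (1/(0.72·√(2π)))·exp(−(2.2−3.02)²/(2·0.72²)) = 0.554087·exp(-0.64853) = 0.289683
Multiply by the mixture weights:
  P(Z=1)·p_1 = 0.05 × 0.072954 = 0.0036477
  P(Z=2)·p_2 = 0.25 × 0.0063496 = 0.0015874
  P(Z=3)·p_3 = 0.30 × 0.612945 = 0.183883
  P(Z=4)·p_4 = 0.40 × 0.289683 = 0.115873
Normaliser: 0.0036477 + 0.0015874 + 0.183883 + 0.115873 = 0.304992
So the posterior for Population 4 is 0.115873 / 0.304992 ≈ 0.3799.

0.3799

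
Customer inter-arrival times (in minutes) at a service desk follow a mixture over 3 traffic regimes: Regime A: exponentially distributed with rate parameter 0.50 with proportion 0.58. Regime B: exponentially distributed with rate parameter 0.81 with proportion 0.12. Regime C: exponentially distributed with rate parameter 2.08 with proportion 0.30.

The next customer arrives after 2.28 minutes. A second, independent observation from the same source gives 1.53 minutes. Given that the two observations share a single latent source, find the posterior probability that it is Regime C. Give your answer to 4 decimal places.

Posterior ∝ prior × likelihood, so P(k | x) ∝ π_k f_k(x); normalise over all components.
Since both observations come from the same component, the likelihood for component k is f_k(x₁)·f_k(x₂).
  L_A = [0.15991] × [0.232667] = 0.0372057
  L_B = [0.12777] × [0.234565] = 0.0299705
  L_C = [0.0181328] × [0.0862908] = 0.0015647
Unnormalised posteriors:
  π_A·L_A = 0.58 × 0.0372057 = 0.0215793
  π_B·L_B = 0.12 × 0.0299705 = 0.00359646
  π_C·L_C = 0.30 × 0.0015647 = 0.000469409
Normaliser: 0.0215793 + 0.00359646 + 0.000469409 = 0.0256452
So the posterior for Regime C is 0.000469409 / 0.0256452 ≈ 0.0183.

0.0183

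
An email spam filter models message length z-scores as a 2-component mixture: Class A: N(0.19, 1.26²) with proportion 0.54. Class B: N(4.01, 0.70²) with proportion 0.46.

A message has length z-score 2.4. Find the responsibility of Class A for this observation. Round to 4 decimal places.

Posterior ∝ prior × likelihood, so P(k | x) ∝ P(Z=k) f_k(x); normalise over all components.
Evaluate each component's likelihood at the observed value:
  L_A = (1/(1.26·√(2π)))·exp(−(2.4−0.19)²/(2·1.26²)) = 0.316621·exp(-1.53820) = 0.0679997
  L_B = (1/(0.70·√(2π)))·exp(−(2.4−4.01)²/(2·0.70²)) = 0.569918·exp(-2.64500) = 0.0404672
Weight by the priors:
  P(Z=A)·L_A = 0.54 × 0.0679997 = 0.0367198
  P(Z=B)·L_B = 0.46 × 0.0404672 = 0.0186149
Marginal: 0.0367198 + 0.0186149 = 0.0553347
P(Class A | x) = 0.0367198 / 0.0553347 ≈ 0.6636

0.6636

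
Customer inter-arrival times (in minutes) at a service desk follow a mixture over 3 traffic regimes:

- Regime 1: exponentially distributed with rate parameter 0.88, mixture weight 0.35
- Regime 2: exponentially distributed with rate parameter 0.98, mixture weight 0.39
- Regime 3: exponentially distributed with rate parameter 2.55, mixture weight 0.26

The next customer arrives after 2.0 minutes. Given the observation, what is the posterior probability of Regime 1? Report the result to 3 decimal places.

P(component k | x) = π_k·f_k(x) / marginal(x), where marginal(x) = Σ_j π_j·f_j(x).
Component likelihoods at x = 2.0 minutes:
  p_1 = 0.88·e^(−0.88·2.0) = 0.88·e^(−1.7600) = 0.151399
  p_2 = 0.98·e^(−0.98·2.0) = 0.98·e^(−1.9600) = 0.138041
  p_3 = 2.55·e^(−2.55·2.0) = 2.55·e^(−5.1000) = 0.0155467
Unnormalised posteriors:
  π_1·p_1 = 0.35 × 0.151399 = 0.0529898
  π_2·p_2 = 0.39 × 0.138041 = 0.0538361
  π_3·p_3 = 0.26 × 0.0155467 = 0.00404214
Sum: 0.0529898 + 0.0538361 + 0.00404214 = 0.110868
Responsibility of Regime 1: 0.0529898 / 0.110868 ≈ 0.478

0.478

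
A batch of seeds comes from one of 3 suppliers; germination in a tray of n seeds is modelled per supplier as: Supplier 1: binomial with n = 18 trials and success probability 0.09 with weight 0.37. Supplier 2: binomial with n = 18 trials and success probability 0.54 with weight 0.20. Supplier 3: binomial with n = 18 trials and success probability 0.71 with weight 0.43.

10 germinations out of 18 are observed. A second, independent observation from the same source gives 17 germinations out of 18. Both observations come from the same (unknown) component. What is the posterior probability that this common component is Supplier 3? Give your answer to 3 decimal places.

0.982

The responsibility of component k is w_k f_k(x) divided by Σ_j w_j f_j(x).
Since both observations come from the same component, the likelihood for component k is f_k(x₁)·f_k(x₂).
  f_1 = [7.17486e-07] × [2.73172e-17] = 1.95997e-23
  f_2 = [0.184951] × [0.000233735] = 4.32297e-05
  f_3 = [0.0712566] × [0.0154548] = 0.00110125
Weight by the priors:
  w_1·f_1 = 0.37 × 1.95997e-23 = 7.2519e-24
  w_2·f_2 = 0.20 × 4.32297e-05 = 8.64593e-06
  w_3·f_3 = 0.43 × 0.00110125 = 0.000473539
Evidence: 7.2519e-24 + 8.64593e-06 + 0.000473539 = 0.000482185
P(Supplier 3 | x₁,x₂) ≈ 0.982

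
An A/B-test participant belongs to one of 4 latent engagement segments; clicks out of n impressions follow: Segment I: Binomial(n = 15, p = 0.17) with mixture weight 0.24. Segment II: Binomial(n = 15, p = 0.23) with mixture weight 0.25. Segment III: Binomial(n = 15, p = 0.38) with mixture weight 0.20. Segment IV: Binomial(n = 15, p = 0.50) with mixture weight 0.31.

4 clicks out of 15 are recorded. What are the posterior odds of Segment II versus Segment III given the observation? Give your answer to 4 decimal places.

1.8188

The posterior odds equal the prior odds times the likelihood ratio: (π_i/π_j)·(f_i(x)/f_j(x)).
Binomial probabilities:
  p_I = C(15,4)·0.17^4·0.83^11 = 1365·0.00083521·0.128783 = 0.146821
  p_II = C(15,4)·0.23^4·0.77^11 = 1365·0.00279841·0.0564154 = 0.215497
  p_III = C(15,4)·0.38^4·0.62^11 = 1365·0.0208514·0.00520366 = 0.148107
  p_IV = C(15,4)·0.50^4·0.50^11 = 1365·0.0625·0.000488281 = 0.0416565
Odds = (0.25/0.20) × (0.215497/0.148107) = 1.25 × 1.45501 ≈ 1.8188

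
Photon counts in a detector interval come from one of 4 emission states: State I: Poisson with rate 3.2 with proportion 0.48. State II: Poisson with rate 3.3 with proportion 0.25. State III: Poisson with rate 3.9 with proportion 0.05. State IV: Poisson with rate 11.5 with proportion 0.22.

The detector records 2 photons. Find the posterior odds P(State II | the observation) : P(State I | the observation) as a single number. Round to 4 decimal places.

The posterior odds equal the prior odds times the likelihood ratio: (w_i/w_j)·(f_i(x)/f_j(x)).
Poisson probabilities:
  p_I = e^(−3.2)·3.2^2/2! = 0.208702
  p_II = e^(−3.3)·3.3^2/2! = 0.200829
  p_III = e^(−3.9)·3.9^2/2! = 0.15394
  p_IV = e^(−11.5)·11.5^2/2! = 0.000669852
0.0502072 / 0.100177 ≈ 0.5012

0.5012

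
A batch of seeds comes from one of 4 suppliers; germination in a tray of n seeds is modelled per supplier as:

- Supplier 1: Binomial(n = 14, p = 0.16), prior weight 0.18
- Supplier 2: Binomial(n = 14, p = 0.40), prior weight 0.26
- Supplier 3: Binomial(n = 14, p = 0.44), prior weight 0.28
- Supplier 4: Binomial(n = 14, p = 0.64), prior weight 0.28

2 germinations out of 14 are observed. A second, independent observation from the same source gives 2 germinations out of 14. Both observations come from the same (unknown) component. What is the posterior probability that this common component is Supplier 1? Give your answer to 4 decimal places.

0.9777

By Bayes' theorem, P(k | x) = π_k f_k(x) / Σ_j π_j f_j(x).
Since both observations come from the same component, the likelihood for component k is f_k(x₁)·f_k(x₂).
  f_1 = [0.287497] × [0.287497] = 0.0826543
  f_2 = [0.031694] × [0.031694] = 0.00100451
  f_3 = [0.0167573] × [0.0167573] = 0.000280806
  f_4 = [0.000176617] × [0.000176617] = 3.11934e-08
Weight by the priors:
  π_1·f_1 = 0.18 × 0.0826543 = 0.0148778
  π_2·f_2 = 0.26 × 0.00100451 = 0.000261172
  π_3·f_3 = 0.28 × 0.000280806 = 7.86256e-05
  π_4·f_4 = 0.28 × 3.11934e-08 = 8.73415e-09
Evidence: 0.0148778 + 0.000261172 + 7.86256e-05 + 8.73415e-09 = 0.0152176
So the posterior for Supplier 1 is 0.0148778 / 0.0152176 ≈ 0.9777.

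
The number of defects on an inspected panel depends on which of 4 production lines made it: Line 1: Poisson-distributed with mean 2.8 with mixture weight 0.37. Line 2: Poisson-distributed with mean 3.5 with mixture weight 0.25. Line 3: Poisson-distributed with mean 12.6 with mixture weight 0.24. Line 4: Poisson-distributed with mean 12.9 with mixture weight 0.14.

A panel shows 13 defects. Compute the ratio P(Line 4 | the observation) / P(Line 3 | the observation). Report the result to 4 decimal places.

0.5868

Since P(k|x) ∝ w_k f_k(x), the posterior odds are w_i f_i(x) / (w_j f_j(x)).
Evaluate each component's likelihood at the observed value:
  f_1 = e^(−2.8)·2.8^13/13! = 6.34965e-06
  f_2 = e^(−3.5)·3.5^13/13! = 5.73553e-05
  f_3 = e^(−12.6)·12.6^13/13! = 0.109251
  f_4 = e^(−12.9)·12.9^13/13! = 0.109897
0.0153856 / 0.0262203 ≈ 0.5868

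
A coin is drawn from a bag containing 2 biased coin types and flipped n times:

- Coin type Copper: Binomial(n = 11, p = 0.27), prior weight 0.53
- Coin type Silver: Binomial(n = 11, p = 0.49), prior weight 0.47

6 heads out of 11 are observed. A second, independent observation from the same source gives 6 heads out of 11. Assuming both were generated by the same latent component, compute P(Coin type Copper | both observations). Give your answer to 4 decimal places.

By Bayes' theorem, P(k | x) = P(Z=k) f_k(x) / Σ_j P(Z=j) f_j(x).
Since both observations come from the same component, the likelihood for component k is f_k(x₁)·f_k(x₂).
  f_Copper = [0.0371055] × [0.0371055] = 0.00137682
  f_Silver = [0.220632] × [0.220632] = 0.0486787
Prior × likelihood for each component:
  P(Z=Copper)·f_Copper = 0.53 × 0.00137682 = 0.000729716
  P(Z=Silver)·f_Silver = 0.47 × 0.0486787 = 0.022879
Normaliser: 0.000729716 + 0.022879 = 0.0236087
Responsibility of Coin type Copper: 0.000729716 / 0.0236087 ≈ 0.0309

0.0309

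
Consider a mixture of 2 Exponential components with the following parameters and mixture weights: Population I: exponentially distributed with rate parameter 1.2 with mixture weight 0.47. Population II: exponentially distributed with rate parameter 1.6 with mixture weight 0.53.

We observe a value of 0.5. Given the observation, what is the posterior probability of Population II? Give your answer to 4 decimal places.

0.5518

Posterior ∝ prior × likelihood, so P(k | x) ∝ π_k f_k(x); normalise over all components.
Exponential densities:
  f_I = 0.658574
  f_II = 0.718926
Multiply by the mixture weights:
  π_I·f_I = 0.47 × 0.658574 = 0.30953
  π_II·f_II = 0.53 × 0.718926 = 0.381031
Sum: 0.30953 + 0.381031 = 0.690561
P(Population II | x) ≈ 0.5518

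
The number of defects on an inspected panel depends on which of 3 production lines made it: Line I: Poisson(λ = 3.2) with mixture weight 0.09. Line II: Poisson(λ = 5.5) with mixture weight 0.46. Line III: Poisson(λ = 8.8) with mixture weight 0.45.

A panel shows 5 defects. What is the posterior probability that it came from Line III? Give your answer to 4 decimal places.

0.2508

Apply Bayes' rule: the posterior for each component is proportional to its prior times its likelihood at x.
Evaluate each component's likelihood at the observed value:
  f_I = e^(−3.2)·3.2^5/5! = 0.113979
  f_II = e^(−5.5)·5.5^5/5! = 0.171401
  f_III = e^(−8.8)·8.8^5/5! = 0.0662889
Prior × likelihood for each component:
  w_I·f_I = 0.09 × 0.113979 = 0.0102581
  w_II·f_II = 0.46 × 0.171401 = 0.0788443
  w_III·f_III = 0.45 × 0.0662889 = 0.02983
Sum: 0.0102581 + 0.0788443 + 0.02983 = 0.118932
P(Line III | x) ≈ 0.2508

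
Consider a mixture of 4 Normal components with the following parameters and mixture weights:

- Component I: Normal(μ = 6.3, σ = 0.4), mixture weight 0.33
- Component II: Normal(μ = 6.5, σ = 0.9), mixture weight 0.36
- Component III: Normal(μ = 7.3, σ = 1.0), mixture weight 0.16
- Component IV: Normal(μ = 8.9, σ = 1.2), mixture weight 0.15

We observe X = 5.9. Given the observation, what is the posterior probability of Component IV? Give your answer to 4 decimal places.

The responsibility of component k is π_k f_k(x) divided by Σ_j π_j f_j(x).
Component likelihoods at x = 5.9:
  p_I = (1/(0.4·√(2π)))·exp(−(5.9−6.3)²/(2·0.4²)) = 0.997356·exp(-0.50000) = 0.604927
  p_II = (1/(0.9·√(2π)))·exp(−(5.9−6.5)²/(2·0.9²)) = 0.443269·exp(-0.22222) = 0.354942
  p_III = (1/(1.0·√(2π)))·exp(−(5.9−7.3)²/(2·1.0²)) = 0.398942·exp(-0.98000) = 0.149727
  p_IV = (1/(1.2·√(2π)))·exp(−(5.9−8.9)²/(2·1.2²)) = 0.332452·exp(-3.12500) = 0.0146069
Multiply by the mixture weights:
  π_I·p_I = 0.33 × 0.604927 = 0.199626
  π_II·p_II = 0.36 × 0.354942 = 0.127779
  π_III·p_III = 0.16 × 0.149727 = 0.0239564
  π_IV·p_IV = 0.15 × 0.0146069 = 0.00219104
Marginal: 0.199626 + 0.127779 + 0.0239564 + 0.00219104 = 0.353552
P(Component IV | data) = 0.00219104 / 0.353552 ≈ 0.0062

0.0062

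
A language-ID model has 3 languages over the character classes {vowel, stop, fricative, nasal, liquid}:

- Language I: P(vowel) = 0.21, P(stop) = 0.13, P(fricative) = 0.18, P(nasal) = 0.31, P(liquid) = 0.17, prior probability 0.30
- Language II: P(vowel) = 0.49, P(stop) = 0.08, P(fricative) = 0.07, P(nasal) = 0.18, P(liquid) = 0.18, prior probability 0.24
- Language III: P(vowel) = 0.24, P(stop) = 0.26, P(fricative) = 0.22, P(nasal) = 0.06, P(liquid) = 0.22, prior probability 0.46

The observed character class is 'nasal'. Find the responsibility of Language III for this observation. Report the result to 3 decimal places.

0.168

The responsibility of component k is π_k f_k(x) divided by Σ_j π_j f_j(x).
Evaluate each component's likelihood at the observed value:
  f_I = P(nasal | comp) = 0.31
  f_II = P(nasal | comp) = 0.18
  f_III = P(nasal | comp) = 0.06
Unnormalised posteriors:
  π_I·f_I = 0.30 × 0.31 = 0.093
  π_II·f_II = 0.24 × 0.18 = 0.0432
  π_III·f_III = 0.46 × 0.06 = 0.0276
Normaliser: 0.093 + 0.0432 + 0.0276 = 0.1638
P(Language III | the observation) = 0.0276 / 0.1638 ≈ 0.168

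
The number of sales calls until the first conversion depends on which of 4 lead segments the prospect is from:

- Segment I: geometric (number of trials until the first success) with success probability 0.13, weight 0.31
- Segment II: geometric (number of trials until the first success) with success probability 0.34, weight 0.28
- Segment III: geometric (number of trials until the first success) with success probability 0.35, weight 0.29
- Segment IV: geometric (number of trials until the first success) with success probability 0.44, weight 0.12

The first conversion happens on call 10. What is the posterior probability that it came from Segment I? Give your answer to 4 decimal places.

0.7122

By Bayes' theorem, P(k | x) = w_k f_k(x) / Σ_j w_j f_j(x).
Geometric probabilities:
  L_I = 0.13·(1−0.13)^9 = 0.13·0.285544 = 0.0371207
  L_II = 0.34·(1−0.34)^9 = 0.34·0.0237627 = 0.00807931
  L_III = 0.35·(1−0.35)^9 = 0.35·0.0207119 = 0.00724917
  L_IV = 0.44·(1−0.44)^9 = 0.44·0.00541617 = 0.00238311
Multiply by the mixture weights:
  w_I·L_I = 0.31 × 0.0371207 = 0.0115074
  w_II·L_II = 0.28 × 0.00807931 = 0.00226221
  w_III·L_III = 0.29 × 0.00724917 = 0.00210226
  w_IV·L_IV = 0.12 × 0.00238311 = 0.000285974
Sum: 0.0115074 + 0.00226221 + 0.00210226 + 0.000285974 = 0.0161579
P(Segment I | 10) ≈ 0.7122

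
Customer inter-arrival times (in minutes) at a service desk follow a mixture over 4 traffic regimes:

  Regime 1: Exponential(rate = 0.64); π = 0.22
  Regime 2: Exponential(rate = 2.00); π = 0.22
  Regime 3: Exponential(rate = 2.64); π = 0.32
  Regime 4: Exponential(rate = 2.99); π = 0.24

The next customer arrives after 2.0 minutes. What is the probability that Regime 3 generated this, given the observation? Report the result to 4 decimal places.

P(component k | x) = π_k·f_k(x) / marginal(x), where marginal(x) = Σ_j π_j·f_j(x).
Component likelihoods at x = 2.0 minutes:
  f_1 = 0.64·e^(−0.64·2.0) = 0.64·e^(−1.2800) = 0.177944
  f_2 = 2.00·e^(−2.00·2.0) = 2.00·e^(−4.0000) = 0.0366313
  f_3 = 2.64·e^(−2.64·2.0) = 2.64·e^(−5.2800) = 0.013444
  f_4 = 2.99·e^(−2.99·2.0) = 2.99·e^(−5.9800) = 0.00756119
Weight by the priors:
  π_1·f_1 = 0.22 × 0.177944 = 0.0391477
  π_2·f_2 = 0.22 × 0.0366313 = 0.00805888
  π_3·f_3 = 0.32 × 0.013444 = 0.00430209
  π_4·f_4 = 0.24 × 0.00756119 = 0.00181469
Marginal: 0.0391477 + 0.00805888 + 0.00430209 + 0.00181469 = 0.0533233
Responsibility of Regime 3: 0.00430209 / 0.0533233 ≈ 0.0807

0.0807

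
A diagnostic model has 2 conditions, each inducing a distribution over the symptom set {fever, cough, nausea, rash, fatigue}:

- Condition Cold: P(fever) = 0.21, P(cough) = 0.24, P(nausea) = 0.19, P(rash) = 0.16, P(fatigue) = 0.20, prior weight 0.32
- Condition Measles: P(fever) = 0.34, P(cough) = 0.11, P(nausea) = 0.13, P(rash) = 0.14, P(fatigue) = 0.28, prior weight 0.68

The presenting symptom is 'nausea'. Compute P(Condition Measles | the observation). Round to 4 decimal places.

By Bayes' theorem, P(k | x) = π_k f_k(x) / Σ_j π_j f_j(x).
Categorical probabilities:
  f_Cold = P(nausea | comp) = 0.19
  f_Measles = P(nausea | comp) = 0.13
Unnormalised posteriors:
  π_Cold·f_Cold = 0.32 × 0.19 = 0.0608
  π_Measles·f_Measles = 0.68 × 0.13 = 0.0884
Normaliser: 0.0608 + 0.0884 = 0.1492
P(Condition Measles | x) ≈ 0.5925

0.5925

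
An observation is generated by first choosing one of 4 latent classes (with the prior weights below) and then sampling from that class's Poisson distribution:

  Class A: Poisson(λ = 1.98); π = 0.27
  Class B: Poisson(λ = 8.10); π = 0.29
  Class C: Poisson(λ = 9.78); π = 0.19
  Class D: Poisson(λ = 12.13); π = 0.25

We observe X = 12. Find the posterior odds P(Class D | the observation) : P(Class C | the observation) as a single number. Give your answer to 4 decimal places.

Only the two components matter; the odds are (π_i f_i(x)) / (π_j f_j(x)).
Component likelihoods at x = 12:
  p_A = e^(−1.98)·1.98^12/12! = 1.04651e-06
  p_B = e^(−8.10)·8.10^12/12! = 0.0505473
  p_C = e^(−9.78)·9.78^12/12! = 0.0904335
  p_D = e^(−12.13)·12.13^12/12! = 0.114288
Posterior odds = (π_D·p_D) / (π_C·p_C) = (0.25·0.114288) / (0.19·0.0904335) = 0.028572 / 0.0171824 ≈ 1.6629

1.6629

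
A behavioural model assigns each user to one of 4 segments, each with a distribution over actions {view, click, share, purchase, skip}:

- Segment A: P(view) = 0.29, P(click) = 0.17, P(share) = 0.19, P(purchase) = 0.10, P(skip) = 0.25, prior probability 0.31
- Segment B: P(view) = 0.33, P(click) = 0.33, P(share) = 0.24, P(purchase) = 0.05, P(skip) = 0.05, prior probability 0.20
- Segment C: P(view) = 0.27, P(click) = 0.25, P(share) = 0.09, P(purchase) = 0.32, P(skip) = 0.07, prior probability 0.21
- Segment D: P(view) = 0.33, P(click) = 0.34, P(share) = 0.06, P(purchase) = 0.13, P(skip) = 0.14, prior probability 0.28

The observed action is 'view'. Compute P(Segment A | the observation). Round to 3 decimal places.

0.295

P(component k | x) = P(Z=k)·f_k(x) / marginal(x), where marginal(x) = Σ_j P(Z=j)·f_j(x).
Categorical probabilities:
  p_A = P(view | comp) = 0.29
  p_B = P(view | comp) = 0.33
  p_C = P(view | comp) = 0.27
  p_D = P(view | comp) = 0.33
Unnormalised posteriors:
  P(Z=A)·p_A = 0.31 × 0.29 = 0.0899
  P(Z=B)·p_B = 0.20 × 0.33 = 0.066
  P(Z=C)·p_C = 0.21 × 0.27 = 0.0567
  P(Z=D)·p_D = 0.28 × 0.33 = 0.0924
Marginal: 0.0899 + 0.066 + 0.0567 + 0.0924 = 0.305
Responsibility of Segment A: 0.0899 / 0.305 ≈ 0.295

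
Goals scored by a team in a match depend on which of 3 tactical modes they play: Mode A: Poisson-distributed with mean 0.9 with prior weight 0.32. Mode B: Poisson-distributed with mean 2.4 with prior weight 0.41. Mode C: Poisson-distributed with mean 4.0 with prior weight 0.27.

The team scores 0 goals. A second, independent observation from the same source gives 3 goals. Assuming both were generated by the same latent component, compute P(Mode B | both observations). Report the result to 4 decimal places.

The responsibility of component k is π_k f_k(x) divided by Σ_j π_j f_j(x).
Since both observations come from the same component, the likelihood for component k is f_k(x₁)·f_k(x₂).
  f_A = [e^(−0.9)·0.9^0/0! = 0.40657] × [0.0493982] = 0.0200838
  f_B = [e^(−2.4)·2.4^0/0! = 0.090718] × [0.209014] = 0.0189613
  f_C = [e^(−4.0)·4.0^0/0! = 0.0183156] × [0.195367] = 0.00357827
Unnormalised posteriors:
  π_A·f_A = 0.32 × 0.0200838 = 0.00642682
  π_B·f_B = 0.41 × 0.0189613 = 0.00777415
  π_C·f_C = 0.27 × 0.00357827 = 0.000966132
Normaliser: 0.00642682 + 0.00777415 + 0.000966132 = 0.0151671
Responsibility of Mode B: 0.00777415 / 0.0151671 ≈ 0.5126

0.5126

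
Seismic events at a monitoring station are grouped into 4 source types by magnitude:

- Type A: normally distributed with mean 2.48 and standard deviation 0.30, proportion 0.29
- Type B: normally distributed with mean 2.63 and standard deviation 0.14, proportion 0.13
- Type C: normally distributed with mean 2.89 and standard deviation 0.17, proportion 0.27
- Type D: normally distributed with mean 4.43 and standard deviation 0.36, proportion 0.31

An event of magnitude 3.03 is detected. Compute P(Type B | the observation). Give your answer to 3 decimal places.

0.012

Posterior ∝ prior × likelihood, so P(k | x) ∝ P(Z=k) f_k(x); normalise over all components.
Normal densities:
  p_A = (1/(0.30·√(2π)))·exp(−(3.03−2.48)²/(2·0.30²)) = 1.329808·exp(-1.68056) = 0.247704
  p_B = (1/(0.14·√(2π)))·exp(−(3.03−2.63)²/(2·0.14²)) = 2.849588·exp(-4.08163) = 0.0481007
  p_C = (1/(0.17·√(2π)))·exp(−(3.03−2.89)²/(2·0.17²)) = 2.346719·exp(-0.33910) = 1.67183
  p_D = (1/(0.36·√(2π)))·exp(−(3.03−4.43)²/(2·0.36²)) = 1.108173·exp(-7.56173) = 0.000576223
Prior × likelihood for each component:
  P(Z=A)·p_A = 0.29 × 0.247704 = 0.0718341
  P(Z=B)·p_B = 0.13 × 0.0481007 = 0.00625309
  P(Z=C)·p_C = 0.27 × 1.67183 = 0.451394
  P(Z=D)·p_D = 0.31 × 0.000576223 = 0.000178629
Denominator: 0.0718341 + 0.00625309 + 0.451394 + 0.000178629 = 0.52966
So the posterior for Type B is 0.00625309 / 0.52966 ≈ 0.012.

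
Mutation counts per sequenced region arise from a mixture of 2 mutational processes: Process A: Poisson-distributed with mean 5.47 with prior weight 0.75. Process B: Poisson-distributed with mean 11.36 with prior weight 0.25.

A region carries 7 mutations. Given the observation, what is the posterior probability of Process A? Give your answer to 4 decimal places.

0.8668

Apply Bayes' rule: the posterior for each component is proportional to its prior times its likelihood at x.
Poisson probabilities:
  L_A = 0.122431
  L_B = 0.0564459
Unnormalised posteriors:
  π_A·L_A = 0.75 × 0.122431 = 0.0918229
  π_B·L_B = 0.25 × 0.0564459 = 0.0141115
Normaliser: 0.0918229 + 0.0141115 = 0.105934
P(Process A | 7 mutations) ≈ 0.8668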